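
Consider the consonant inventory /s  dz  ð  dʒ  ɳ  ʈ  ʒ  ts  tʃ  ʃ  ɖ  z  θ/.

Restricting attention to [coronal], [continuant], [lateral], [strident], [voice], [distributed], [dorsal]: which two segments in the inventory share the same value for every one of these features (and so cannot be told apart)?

Both /ɳ/ and /ɖ/ are [+coronal], [−continuant], [−lateral], [−strident], [+voice], [−distributed], [−dorsal]. Since the list omits [sonorant] and [nasal] — which do distinguish the retroflex nasal from the voiced retroflex stop — this pair collapses; all other pairs remain distinct.

ɳ, ɖ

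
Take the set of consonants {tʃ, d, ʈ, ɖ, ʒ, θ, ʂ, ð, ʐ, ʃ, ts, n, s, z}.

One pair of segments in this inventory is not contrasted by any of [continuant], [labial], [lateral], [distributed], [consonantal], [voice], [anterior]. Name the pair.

Both /n/ and /d/ are [−continuant], [−labial], [−lateral], [−distributed], [+consonantal], [+voice], [+anterior]. Since the list omits [sonorant] and [nasal] — which do distinguish the alveolar nasal from the voiced alveolar stop — this pair collapses; all other pairs remain distinct.

n, d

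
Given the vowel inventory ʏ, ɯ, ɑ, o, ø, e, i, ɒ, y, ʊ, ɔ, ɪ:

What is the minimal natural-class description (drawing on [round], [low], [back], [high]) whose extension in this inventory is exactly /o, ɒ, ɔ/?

[−high, +back, +round]

Every target segment is [−high], [+back], [+round]; each remaining inventory member fails at least one of these. Each conjunct is needed — [+back, +round] alone would also admit /ʊ/; [−high, +round] alone would also admit /ø/; [−high, +back] alone would also admit /ɑ/ — and no other combination of two listed features has exactly this extension, so three is the minimum.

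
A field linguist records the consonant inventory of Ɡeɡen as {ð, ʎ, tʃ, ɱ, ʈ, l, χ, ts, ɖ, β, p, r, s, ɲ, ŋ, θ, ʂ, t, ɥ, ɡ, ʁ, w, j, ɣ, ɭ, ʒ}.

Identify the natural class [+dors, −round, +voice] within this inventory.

ʎ, ɲ, ŋ, ɡ, ʁ, j, ɣ

Eliminate segments failing any feature: /ð, tʃ, ɱ, ʈ, l, ts, ɖ, β, p, r, s, θ, ʂ, t, ɭ, ʒ/ are [−dorsal]; /χ/ is [−voice]; /ɥ, w/ are [+round]. The remaining /ʎ, ɲ, ŋ, ɡ, ʁ, j, ɣ/ satisfy [+dorsal], [−round], [+voice].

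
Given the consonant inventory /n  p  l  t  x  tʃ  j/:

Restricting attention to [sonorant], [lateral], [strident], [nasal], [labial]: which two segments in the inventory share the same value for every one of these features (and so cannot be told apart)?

Both /x/ and /t/ are [-sonorant], [-lateral], [-strident], [-nasal], [-labial]. Since the list omits [continuant], [coronal] and [dorsal] — which do distinguish the voiceless velar fricative from the voiceless alveolar stop — this pair collapses; all other pairs remain distinct.

x, t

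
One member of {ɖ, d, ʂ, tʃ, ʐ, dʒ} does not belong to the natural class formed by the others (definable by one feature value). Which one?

d

/dʒ, ɖ, ʐ, ʂ, tʃ/ are all [−anterior], but /d/ (voiced alveolar stop) is [+anterior]. No other single segment can be removed to leave a set sharing one feature value that the removed segment lacks, so /d/ is the odd one out.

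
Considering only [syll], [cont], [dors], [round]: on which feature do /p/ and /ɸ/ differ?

The two segments share [−syllabic], [−dorsal], [−round]. The only feature from the list on which they differ: /p/ is [−continuant] while /ɸ/ is [+continuant].

[continuant]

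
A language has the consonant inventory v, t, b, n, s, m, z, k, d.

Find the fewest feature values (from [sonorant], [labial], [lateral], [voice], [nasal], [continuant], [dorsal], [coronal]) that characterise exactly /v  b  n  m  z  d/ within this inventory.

[+voice]

/v, b, n, m, z, d/ are exactly the [+voice] segments in the inventory, so a single feature suffices.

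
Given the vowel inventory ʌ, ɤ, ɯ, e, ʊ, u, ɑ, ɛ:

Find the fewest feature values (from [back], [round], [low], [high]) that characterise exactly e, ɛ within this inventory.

The target set is precisely the extension of [-back] in this inventory.

[-back]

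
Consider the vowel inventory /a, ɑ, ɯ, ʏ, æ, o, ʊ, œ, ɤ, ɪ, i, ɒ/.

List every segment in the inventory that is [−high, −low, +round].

The [−high] segments are /a, ɑ, æ, o, œ, ɤ, ɒ/.
Of those, [−low] gives /o, œ, ɤ/.
Among these, [+round] leaves /o, œ/.

o, œ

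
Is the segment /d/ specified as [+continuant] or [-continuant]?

[-continuant]

/d/ is the voiced alveolar stop, hence [-continuant].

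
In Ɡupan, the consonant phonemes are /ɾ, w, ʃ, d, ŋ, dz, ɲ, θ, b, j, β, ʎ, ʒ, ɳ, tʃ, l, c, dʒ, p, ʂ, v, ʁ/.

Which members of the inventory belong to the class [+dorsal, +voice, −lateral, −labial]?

ŋ, ɲ, j, ʁ

Eliminate segments failing any feature: /ɾ, ʃ, d, dz, θ, b, β, ʒ, ɳ, tʃ, l, dʒ, p, ʂ, v/ are [−dorsal]; /w/ is [+labial]; /ʎ/ is [+lateral]; /c/ is [−voice]. The remaining /ŋ, ɲ, j, ʁ/ satisfy [+dorsal], [+voice], [−lateral], [−labial].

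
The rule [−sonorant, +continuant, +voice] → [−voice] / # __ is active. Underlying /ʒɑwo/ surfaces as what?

[ʃɑwo]

The only segment in the rule's environment that also matches [−sonorant, +continuant, +voice] is /ʒ/. Applying [−voice] turns the voiced postalveolar fricative into /ʃ/ (voiceless postalveolar fricative), giving [ʃɑwo].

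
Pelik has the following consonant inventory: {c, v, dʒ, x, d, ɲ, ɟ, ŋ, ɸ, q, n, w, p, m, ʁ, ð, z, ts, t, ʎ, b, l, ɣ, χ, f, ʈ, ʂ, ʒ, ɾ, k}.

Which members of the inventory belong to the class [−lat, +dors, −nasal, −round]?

c, x, ɟ, q, ʁ, ɣ, χ, k

Checking each segment against [−lateral], [+dorsal], [−nasal], [−round]: /c/ (voiceless palatal stop), /x/ (voiceless velar fricative), /ɟ/ (voiced palatal stop), /q/ (voiceless uvular stop), /ʁ/ (voiced uvular fricative), /ɣ/ (voiced velar fricative), among others, satisfy every feature; every other segment in the inventory fails at least one.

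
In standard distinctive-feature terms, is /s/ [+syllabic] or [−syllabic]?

[−syllabic]

/s/ is the voiceless alveolar fricative, hence [−syllabic].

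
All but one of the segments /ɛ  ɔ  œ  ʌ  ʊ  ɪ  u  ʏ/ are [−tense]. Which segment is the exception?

Every segment except /u/ is [−tense]. /u/ (high back rounded tense vowel) is [+tense], so it is the exception.

u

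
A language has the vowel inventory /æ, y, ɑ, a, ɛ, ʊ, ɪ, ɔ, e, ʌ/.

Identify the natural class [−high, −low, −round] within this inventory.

ɛ, e, ʌ

The [−high] segments are /æ, ɑ, a, ɛ, ɔ, e, ʌ/.
Within that set, [−low] gives /ɛ, ɔ, e, ʌ/.
Within that set, [−round] leaves /ɛ, e, ʌ/.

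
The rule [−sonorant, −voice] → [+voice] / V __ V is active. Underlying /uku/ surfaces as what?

[uɡu]

Only /k/ occurs between two vowels (/u/ __ /u/) and matches the structural description. It is a voiceless velar stop, so [−sonorant, −voice] holds; changing it to [+voice] with all other features held fixed yields /ɡ/ (voiced velar stop). No other segment meets both the structural description and the environment, so the output is [uɡu].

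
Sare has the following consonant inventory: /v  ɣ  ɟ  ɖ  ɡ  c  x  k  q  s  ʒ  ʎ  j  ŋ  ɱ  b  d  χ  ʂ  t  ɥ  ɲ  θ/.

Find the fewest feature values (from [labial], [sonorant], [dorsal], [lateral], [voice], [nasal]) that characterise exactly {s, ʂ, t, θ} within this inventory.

The class [−voice], [−dorsal] has exactly /s, ʂ, t, θ/ as its extension in this inventory. No smaller conjunction from the listed features achieves this: [−dorsal] alone would also admit /v, ɖ, ʒ, ɱ, …/; [−voice] alone would also admit /c, x, k, q, …/; and checking the remaining single features turns up none with this extension.

[−voice, −dorsal]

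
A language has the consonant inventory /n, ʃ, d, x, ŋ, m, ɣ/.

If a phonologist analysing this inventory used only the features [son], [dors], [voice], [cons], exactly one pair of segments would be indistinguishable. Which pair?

/m/ (bilabial nasal) and /n/ (alveolar nasal) are both [+sonorant], [-dorsal], [+voice], [+consonantal], so none of the listed features separates them. (They do differ in [labial] and [coronal], which are not among the given features.) Every other pair in the inventory differs on at least one listed feature.

m, n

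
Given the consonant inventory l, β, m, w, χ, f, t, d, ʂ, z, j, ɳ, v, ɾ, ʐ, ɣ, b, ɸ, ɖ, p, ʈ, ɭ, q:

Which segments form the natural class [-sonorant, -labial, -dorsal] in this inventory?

t, d, ʂ, z, ʐ, ɖ, ʈ

The [-sonorant] segments are /β, χ, f, t, d, ʂ, z, v, ʐ, ɣ, b, ɸ, ɖ, p, ʈ, q/.
Of those, [-labial] gives /χ, t, d, ʂ, z, ʐ, ɣ, ɖ, ʈ, q/.
Within that set, [-dorsal] leaves /t, d, ʂ, z, ʐ, ɖ, ʈ/.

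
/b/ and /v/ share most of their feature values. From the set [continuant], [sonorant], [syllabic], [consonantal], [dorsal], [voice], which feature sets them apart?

[continuant]

/b/ is the voiced bilabial stop and /v/ is the voiced labiodental fricative. Both are [−sonorant], [−syllabic], [+consonantal], [−dorsal], [+voice]. /b/ is [−continuant] while /v/ is [+continuant], so the distinguishing feature is [continuant].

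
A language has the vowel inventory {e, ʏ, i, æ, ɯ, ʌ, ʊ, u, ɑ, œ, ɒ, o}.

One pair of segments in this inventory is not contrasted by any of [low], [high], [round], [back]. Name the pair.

On the given features, /ʊ/ and /u/ have an identical profile: [-low], [+high], [+round], [+back]. No other two segments in the inventory coincide on all 4 features. (They do differ in [tense], which is not among the given features.)

ʊ, u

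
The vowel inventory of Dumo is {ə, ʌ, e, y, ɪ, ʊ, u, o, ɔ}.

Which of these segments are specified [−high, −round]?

Checking each segment against [−high], [−round]: /ə/ (mid central vowel (schwa)), /ʌ/ (mid back unrounded lax vowel), /e/ (mid front unrounded tense vowel) satisfy every feature; every other segment in the inventory fails at least one.

ə, ʌ, e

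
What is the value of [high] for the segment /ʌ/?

[-high]

As the mid back unrounded lax vowel, /ʌ/ is [-high].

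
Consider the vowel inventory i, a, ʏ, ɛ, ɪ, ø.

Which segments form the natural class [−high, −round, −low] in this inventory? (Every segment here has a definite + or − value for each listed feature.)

ɛ

Eliminate segments failing any feature: /i, ʏ, ɪ/ are [+high]; /a/ is [+low]; /ø/ is [+round]. The remaining /ɛ/ satisfy [−high], [−round], [−low].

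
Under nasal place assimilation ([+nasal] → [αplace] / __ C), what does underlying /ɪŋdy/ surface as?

[ɪndy]

/ŋ/ sits before the [+coronal] consonant /d/, so it takes on [+coronal] and surfaces as /n/. The rest of the form is unaffected: [ɪndy].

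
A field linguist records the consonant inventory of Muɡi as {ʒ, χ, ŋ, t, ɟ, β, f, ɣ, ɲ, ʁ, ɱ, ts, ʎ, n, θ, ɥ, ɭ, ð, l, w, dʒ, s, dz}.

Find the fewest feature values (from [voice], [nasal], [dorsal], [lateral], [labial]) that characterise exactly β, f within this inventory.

The class [−nasal], [+labial], [−dorsal] has exactly /β, f/ as its extension in this inventory. No smaller conjunction from the listed features achieves this: [+labial, −dorsal] alone would also admit /ɱ/; [−nasal, −dorsal] alone would also admit /ʒ, t, ts, θ, …/; [−nasal, +labial] alone would also admit /ɥ, w/; and checking the remaining two-feature bundles turns up none with this extension.

[−nasal, +labial, −dorsal]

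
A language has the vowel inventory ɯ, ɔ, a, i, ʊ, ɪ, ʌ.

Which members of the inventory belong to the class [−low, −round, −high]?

First, the [−low] segments are /ɯ, ɔ, i, ʊ, ɪ, ʌ/.
Of those, [−round] gives /ɯ, i, ɪ, ʌ/.
Among these, [−high] leaves /ʌ/.

ʌ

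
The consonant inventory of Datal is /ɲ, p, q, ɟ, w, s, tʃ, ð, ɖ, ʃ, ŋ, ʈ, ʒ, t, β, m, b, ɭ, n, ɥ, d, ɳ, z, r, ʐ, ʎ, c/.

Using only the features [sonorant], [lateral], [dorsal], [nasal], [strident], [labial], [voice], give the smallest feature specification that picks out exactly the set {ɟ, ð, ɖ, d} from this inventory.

[-sonorant, +voice, -strident, -labial]

Every target segment is [-sonorant], [+voice], [-strident], [-labial]; each remaining inventory member fails at least one of these. Each conjunct is needed — [+voice, -strident, -labial] alone would also admit /ɲ, ŋ, ɭ, n, …/; [-sonorant, -strident, -labial] alone would also admit /q, ʈ, t, c/; [-sonorant, +voice, -labial] alone would also admit /ʒ, z, ʐ/; [-sonorant, +voice, -strident] alone would also admit /β, b/ — and no other combination of three listed features has exactly this extension, so four is the minimum.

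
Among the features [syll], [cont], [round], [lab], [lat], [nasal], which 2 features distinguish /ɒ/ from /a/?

[labial], [round]

The two segments share [+syllabic], [+continuant], [-lateral], [-nasal]. The only features from the list on which they differ: /ɒ/ is [+labial] while /a/ is [-labial]; /ɒ/ is [+round] while /a/ is [-round].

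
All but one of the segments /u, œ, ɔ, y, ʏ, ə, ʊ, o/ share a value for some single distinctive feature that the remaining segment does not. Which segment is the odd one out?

[round] groups all but one: /œ, u, ɔ, ʏ, y, o, ʊ/ share [+round] while /ə/ (mid central vowel (schwa)) alone is [−round]. Removing any other segment would not leave a single-feature class that excludes it.

ə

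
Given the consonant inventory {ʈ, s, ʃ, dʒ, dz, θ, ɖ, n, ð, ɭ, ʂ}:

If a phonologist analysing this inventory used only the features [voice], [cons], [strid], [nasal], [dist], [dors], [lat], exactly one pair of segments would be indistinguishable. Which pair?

ʂ, s

/ʂ/ (voiceless retroflex fricative) and /s/ (voiceless alveolar fricative) are both [-voice], [+consonantal], [+strident], [-nasal], [-distributed], [-dorsal], [-lateral], so none of the listed features separates them. (They do differ in [anterior], which is not among the given features.) Every other pair in the inventory differs on at least one listed feature.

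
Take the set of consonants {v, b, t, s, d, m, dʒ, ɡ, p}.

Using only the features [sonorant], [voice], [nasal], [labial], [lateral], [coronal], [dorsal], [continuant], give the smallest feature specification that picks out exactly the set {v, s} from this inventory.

Every target segment is [+continuant] and no other inventory member is, so one feature is enough.

[+continuant]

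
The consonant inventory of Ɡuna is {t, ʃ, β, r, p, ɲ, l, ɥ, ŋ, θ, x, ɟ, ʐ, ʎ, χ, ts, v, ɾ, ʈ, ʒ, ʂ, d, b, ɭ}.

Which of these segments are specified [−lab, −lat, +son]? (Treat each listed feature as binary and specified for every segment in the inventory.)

r, ɲ, ŋ, ɾ

The [−labial] segments are /t, ʃ, r, ɲ, l, ŋ, θ, x, ɟ, ʐ, ʎ, χ, ts, ɾ, ʈ, ʒ, ʂ, d, ɭ/.
Intersecting with [−lateral] gives /t, ʃ, r, ɲ, ŋ, θ, x, ɟ, ʐ, χ, ts, ɾ, ʈ, ʒ, ʂ, d/.
Among these, [+sonorant] leaves /r, ɲ, ŋ, ɾ/.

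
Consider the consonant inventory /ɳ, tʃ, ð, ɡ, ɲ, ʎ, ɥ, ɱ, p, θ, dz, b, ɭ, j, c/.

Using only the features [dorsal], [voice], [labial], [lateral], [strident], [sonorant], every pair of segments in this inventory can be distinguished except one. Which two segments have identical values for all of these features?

j, ɲ

Both /j/ and /ɲ/ are [+dorsal], [+voice], [−labial], [−lateral], [−strident], [+sonorant]. Since the list omits [nasal] and [continuant] — which do distinguish the palatal glide from the palatal nasal — this pair collapses; all other pairs remain distinct.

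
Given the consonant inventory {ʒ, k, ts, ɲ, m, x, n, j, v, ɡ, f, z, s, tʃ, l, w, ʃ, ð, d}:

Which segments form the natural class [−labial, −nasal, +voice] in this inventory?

ʒ, j, ɡ, z, l, ð, d

Checking each segment against [−labial], [−nasal], [+voice]: /ʒ/ (voiced postalveolar fricative), /j/ (palatal glide), /ɡ/ (voiced velar stop), /z/ (voiced alveolar fricative), /l/ (alveolar lateral approximant), /ð/ (voiced dental fricative), among others, satisfy every feature; every other segment in the inventory fails at least one.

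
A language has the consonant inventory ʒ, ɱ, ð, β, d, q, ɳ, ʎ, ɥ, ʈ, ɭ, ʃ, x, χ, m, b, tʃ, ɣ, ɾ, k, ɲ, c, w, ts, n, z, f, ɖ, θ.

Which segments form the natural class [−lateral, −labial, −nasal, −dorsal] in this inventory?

First, the [−lateral] segments are /ʒ, ɱ, ð, β, d, q, ɳ, ɥ, ʈ, ʃ, x, χ, m, b, tʃ, ɣ, ɾ, k, ɲ, c, w, ts, n, z, f, ɖ, θ/.
Of those, [−labial] gives /ʒ, ð, d, q, ɳ, ʈ, ʃ, x, χ, tʃ, ɣ, ɾ, k, ɲ, c, ts, n, z, ɖ, θ/.
Among these, [−nasal] gives /ʒ, ð, d, q, ʈ, ʃ, x, χ, tʃ, ɣ, ɾ, k, c, ts, z, ɖ, θ/.
Among these, [−dorsal] leaves /ʒ, ð, d, ʈ, ʃ, tʃ, ɾ, ts, z, ɖ, θ/.

ʒ, ð, d, ʈ, ʃ, tʃ, ɾ, ts, z, ɖ, θ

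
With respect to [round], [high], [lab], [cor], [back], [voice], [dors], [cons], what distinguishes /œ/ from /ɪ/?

/œ/ (mid front rounded lax vowel) and /ɪ/ (high front unrounded lax vowel) agree on [-coronal], [-back], [+voice], [+dorsal], [-consonantal]. They differ on [labial] (/œ/ [+], /ɪ/ [-]), [round] (/œ/ [+], /ɪ/ [-]), [high] (/œ/ [-], /ɪ/ [+]).

[labial], [round], [high]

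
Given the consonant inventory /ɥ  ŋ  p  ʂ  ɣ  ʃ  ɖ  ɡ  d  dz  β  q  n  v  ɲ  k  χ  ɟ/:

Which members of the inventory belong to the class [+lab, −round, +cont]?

First, the [+labial] segments are /ɥ, p, β, v/.
Within that set, [−round] gives /p, β, v/.
Within that set, [+continuant] leaves /β, v/.

β, v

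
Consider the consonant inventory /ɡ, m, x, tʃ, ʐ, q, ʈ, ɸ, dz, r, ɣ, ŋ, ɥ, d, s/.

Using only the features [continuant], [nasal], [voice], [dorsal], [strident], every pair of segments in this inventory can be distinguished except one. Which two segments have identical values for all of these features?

ɣ, ɥ

Both /ɣ/ and /ɥ/ are [+continuant], [-nasal], [+voice], [+dorsal], [-strident]. Since the list omits [sonorant], [labial], [round] and [back] — which do distinguish the voiced velar fricative from the labial-palatal glide — this pair collapses; all other pairs remain distinct.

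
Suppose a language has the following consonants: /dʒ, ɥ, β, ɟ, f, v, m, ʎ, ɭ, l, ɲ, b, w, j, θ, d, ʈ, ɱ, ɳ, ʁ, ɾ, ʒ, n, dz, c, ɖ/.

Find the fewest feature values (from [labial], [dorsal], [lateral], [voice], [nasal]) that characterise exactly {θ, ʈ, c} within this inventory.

/θ, ʈ, c/ are all [−voice], [−labial], and no other segment in the inventory matches both values. Dropping any one of them over-generates: [−labial] alone would also admit /dʒ, ɟ, ʎ, ɭ, …/; [−voice] alone would also admit /f/. No other single listed feature picks out exactly this set either, so fewer than two features will not do.

[−voice, −labial]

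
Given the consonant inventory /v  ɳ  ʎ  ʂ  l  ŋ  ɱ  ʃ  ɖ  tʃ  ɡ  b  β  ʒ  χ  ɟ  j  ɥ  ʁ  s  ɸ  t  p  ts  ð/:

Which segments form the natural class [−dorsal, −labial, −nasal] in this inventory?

ʂ, l, ʃ, ɖ, tʃ, ʒ, s, t, ts, ð

The [−dorsal] segments are /v, ɳ, ʂ, l, ɱ, ʃ, ɖ, tʃ, b, β, ʒ, s, ɸ, t, p, ts, ð/.
Among these, [−labial] gives /ɳ, ʂ, l, ʃ, ɖ, tʃ, ʒ, s, t, ts, ð/.
Within that set, [−nasal] leaves /ʂ, l, ʃ, ɖ, tʃ, ʒ, s, t, ts, ð/.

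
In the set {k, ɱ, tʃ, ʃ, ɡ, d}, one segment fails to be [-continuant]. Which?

ʃ

/ʃ/ is the voiceless postalveolar fricative, which is [+continuant]; the rest — /k, ɡ, ɱ, tʃ, d/ — are [-continuant].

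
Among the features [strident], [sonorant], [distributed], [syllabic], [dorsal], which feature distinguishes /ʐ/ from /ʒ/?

[distributed]

The two segments share [+strident], [-sonorant], [-syllabic], [-dorsal]. The only feature from the list on which they differ: /ʐ/ is [-distributed] while /ʒ/ is [+distributed].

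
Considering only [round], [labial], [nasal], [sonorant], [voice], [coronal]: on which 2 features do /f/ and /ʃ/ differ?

[labial], [coronal]

The two segments share [−round], [−nasal], [−sonorant], [−voice]. The only features from the list on which they differ: /f/ is [+labial] while /ʃ/ is [−labial]; /f/ is [−coronal] while /ʃ/ is [+coronal].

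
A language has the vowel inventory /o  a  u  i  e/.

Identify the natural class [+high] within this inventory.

The feature [high] marks segments produced with the tongue body raised. In this inventory /u, i/ have that property, so they are [+high]; /o, a, e/ are [-high].

u, i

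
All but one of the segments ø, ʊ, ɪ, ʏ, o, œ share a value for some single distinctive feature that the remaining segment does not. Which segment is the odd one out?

[round] groups all but one: /o, ʏ, ø, œ, ʊ/ share [+round] while /ɪ/ (high front unrounded lax vowel) alone is [−round]. Removing any other segment would not leave a single-feature class that excludes it.

ɪ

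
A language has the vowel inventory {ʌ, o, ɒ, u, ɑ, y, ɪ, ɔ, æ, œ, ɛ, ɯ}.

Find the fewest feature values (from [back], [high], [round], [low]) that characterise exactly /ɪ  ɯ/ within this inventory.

[+high, −round]

/ɪ, ɯ/ are all [+high], [−round], and no other segment in the inventory matches both values. Dropping any one of them over-generates: [−round] alone would also admit /ʌ, ɑ, æ, ɛ/; [+high] alone would also admit /u, y/. No other single listed feature picks out exactly this set either, so fewer than two features will not do.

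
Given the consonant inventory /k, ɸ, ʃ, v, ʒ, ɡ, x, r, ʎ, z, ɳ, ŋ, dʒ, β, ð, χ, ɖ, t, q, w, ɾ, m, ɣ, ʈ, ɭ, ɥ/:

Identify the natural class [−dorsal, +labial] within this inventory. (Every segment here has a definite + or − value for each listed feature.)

First, the [−dorsal] segments are /ɸ, ʃ, v, ʒ, r, z, ɳ, dʒ, β, ð, ɖ, t, ɾ, m, ʈ, ɭ/.
Then [+labial] leaves /ɸ, v, β, m/.

ɸ, v, β, m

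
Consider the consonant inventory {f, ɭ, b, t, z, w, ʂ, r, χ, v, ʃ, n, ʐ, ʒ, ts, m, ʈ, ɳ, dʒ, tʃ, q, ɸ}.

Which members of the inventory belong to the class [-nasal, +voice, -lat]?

Checking each segment against [-nasal], [+voice], [-lateral]: /b/ (voiced bilabial stop), /z/ (voiced alveolar fricative), /w/ (labial-velar glide), /r/ (alveolar trill), /v/ (voiced labiodental fricative), /ʐ/ (voiced retroflex fricative), among others, satisfy every feature; every other segment in the inventory fails at least one.

b, z, w, r, v, ʐ, ʒ, dʒ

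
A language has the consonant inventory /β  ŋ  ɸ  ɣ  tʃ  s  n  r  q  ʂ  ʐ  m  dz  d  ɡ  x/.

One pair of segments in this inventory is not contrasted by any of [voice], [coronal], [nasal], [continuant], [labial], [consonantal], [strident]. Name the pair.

ʂ, s

On the given features, /ʂ/ and /s/ have an identical profile: [−voice], [+coronal], [−nasal], [+continuant], [−labial], [+consonantal], [+strident]. No other two segments in the inventory coincide on all 7 features. (They do differ in [anterior], which is not among the given features.)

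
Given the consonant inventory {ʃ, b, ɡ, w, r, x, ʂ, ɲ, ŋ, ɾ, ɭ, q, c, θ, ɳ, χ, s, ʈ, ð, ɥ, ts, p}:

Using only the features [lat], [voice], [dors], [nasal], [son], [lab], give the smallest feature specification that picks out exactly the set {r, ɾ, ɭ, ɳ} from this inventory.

The class [+sonorant], [-dorsal] has exactly /r, ɾ, ɭ, ɳ/ as its extension in this inventory. No smaller conjunction from the listed features achieves this: [-dorsal] alone would also admit /ʃ, b, ʂ, θ, …/; [+sonorant] alone would also admit /w, ɲ, ŋ, ɥ/; and checking the remaining single features turns up none with this extension.

[+son, -dors]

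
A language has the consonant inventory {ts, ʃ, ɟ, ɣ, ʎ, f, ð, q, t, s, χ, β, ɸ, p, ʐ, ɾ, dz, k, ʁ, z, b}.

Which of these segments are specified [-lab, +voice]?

Checking each segment against [-labial], [+voice]: /ɟ/ (voiced palatal stop), /ɣ/ (voiced velar fricative), /ʎ/ (palatal lateral approximant), /ð/ (voiced dental fricative), /ʐ/ (voiced retroflex fricative), /ɾ/ (alveolar tap), among others, satisfy every feature; every other segment in the inventory fails at least one.

ɟ, ɣ, ʎ, ð, ʐ, ɾ, dz, ʁ, z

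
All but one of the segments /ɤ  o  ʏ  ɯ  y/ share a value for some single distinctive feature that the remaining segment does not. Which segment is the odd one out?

ʏ

[tense] groups all but one: /ɯ, y, o, ɤ/ share [+tense] while /ʏ/ (high front rounded lax vowel) alone is [−tense]. Removing any other segment would not leave a single-feature class that excludes it.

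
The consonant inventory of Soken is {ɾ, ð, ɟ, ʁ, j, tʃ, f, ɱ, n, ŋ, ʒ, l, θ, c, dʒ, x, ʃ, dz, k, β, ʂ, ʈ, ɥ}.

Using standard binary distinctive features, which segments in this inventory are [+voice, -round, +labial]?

The [+voice] segments are /ɾ, ð, ɟ, ʁ, j, ɱ, n, ŋ, ʒ, l, dʒ, dz, β, ɥ/.
Among these, [-round] gives /ɾ, ð, ɟ, ʁ, j, ɱ, n, ŋ, ʒ, l, dʒ, dz, β/.
Intersecting with [+labial] leaves /ɱ, β/.

ɱ, β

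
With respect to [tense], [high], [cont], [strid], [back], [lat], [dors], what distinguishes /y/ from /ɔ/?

[high], [back], [tense]

/y/ (high front rounded tense vowel) and /ɔ/ (mid back rounded lax vowel) agree on [+continuant], [-strident], [-lateral], [+dorsal]. They differ on [high] (/y/ [+], /ɔ/ [-]), [back] (/y/ [-], /ɔ/ [+]), [tense] (/y/ [+], /ɔ/ [-]).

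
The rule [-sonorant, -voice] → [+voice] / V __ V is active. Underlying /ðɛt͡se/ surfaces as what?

Only /t͡s/ occurs between two vowels (/ɛ/ __ /e/) and matches the structural description. It is a voiceless alveolar affricate, so [-sonorant, -voice] holds; changing it to [+voice] with all other features held fixed yields /d͡z/ (voiced alveolar affricate). No other segment meets both the structural description and the environment, so the output is [ðɛd͡ze].

[ðɛd͡ze]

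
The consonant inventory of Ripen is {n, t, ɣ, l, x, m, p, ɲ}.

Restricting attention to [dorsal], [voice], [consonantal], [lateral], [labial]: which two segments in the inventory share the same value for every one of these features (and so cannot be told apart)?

Both /ɲ/ and /ɣ/ are [+dorsal], [+voice], [+consonantal], [-lateral], [-labial]. Since the list omits [sonorant], [nasal], [continuant] and [back] — which do distinguish the palatal nasal from the voiced velar fricative — this pair collapses; all other pairs remain distinct.

ɲ, ɣ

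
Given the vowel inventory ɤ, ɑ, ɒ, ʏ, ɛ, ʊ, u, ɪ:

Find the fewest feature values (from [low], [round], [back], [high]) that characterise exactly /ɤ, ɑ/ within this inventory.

[+back, −round]

/ɤ, ɑ/ are all [+back], [−round], and no other segment in the inventory matches both values. Dropping any one of them over-generates: [−round] alone would also admit /ɛ, ɪ/; [+back] alone would also admit /ɒ, ʊ, u/. No other single listed feature picks out exactly this set either, so fewer than two features will not do.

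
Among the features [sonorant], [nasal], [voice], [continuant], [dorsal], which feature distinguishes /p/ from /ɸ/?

[continuant]

/p/ (voiceless bilabial stop) and /ɸ/ (voiceless bilabial fricative) agree on [-sonorant], [-nasal], [-voice], [-dorsal]. They differ on [continuant] (/p/ [-], /ɸ/ [+]).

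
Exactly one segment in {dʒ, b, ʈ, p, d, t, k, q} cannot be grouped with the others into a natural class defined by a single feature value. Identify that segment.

The remaining segments after removing /dʒ/ share [-delayed release]; /dʒ/ (voiced postalveolar affricate) is [+delayed release]. For every other candidate removal, the leftover set fails to share any single feature value that the removed segment lacks.

dʒ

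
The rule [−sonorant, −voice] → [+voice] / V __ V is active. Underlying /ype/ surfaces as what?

[ybe]

The only segment in the rule's environment that also matches [−sonorant, −voice] is /p/. Applying [+voice] turns the voiceless bilabial stop into /b/ (voiced bilabial stop), giving [ybe].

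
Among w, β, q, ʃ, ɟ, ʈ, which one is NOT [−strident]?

ʃ

/ɟ, ʈ, β, q, w/ are all [−strident]; /ʃ/ (voiceless postalveolar fricative) is [+strident].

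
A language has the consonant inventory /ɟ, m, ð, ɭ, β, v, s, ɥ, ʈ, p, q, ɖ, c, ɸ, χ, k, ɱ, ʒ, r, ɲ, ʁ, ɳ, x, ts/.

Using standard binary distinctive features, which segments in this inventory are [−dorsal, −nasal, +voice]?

ð, ɭ, β, v, ɖ, ʒ, r

Eliminate segments failing any feature: /ɟ, ɥ, q, c, χ, k, ɲ, ʁ, x/ are [+dorsal]; /m, ɱ, ɳ/ are [+nasal]; /s, ʈ, p, ɸ, ts/ are [−voice]. The remaining /ð, ɭ, β, v, ɖ, ʒ, r/ satisfy [−dorsal], [−nasal], [+voice].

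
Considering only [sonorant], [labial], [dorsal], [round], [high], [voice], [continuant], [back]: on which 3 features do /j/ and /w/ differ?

The two segments share [+sonorant], [+dorsal], [+high], [+voice], [+continuant]. The only features from the list on which they differ: /j/ is [-labial] while /w/ is [+labial]; /j/ is [-round] while /w/ is [+round]; /j/ is [-back] while /w/ is [+back].

[labial], [round], [back]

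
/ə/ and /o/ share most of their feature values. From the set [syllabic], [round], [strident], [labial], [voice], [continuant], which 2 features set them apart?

/ə/ is the mid central vowel (schwa) and /o/ is the mid back rounded tense vowel. Both are [+syllabic], [−strident], [+voice], [+continuant]. /ə/ is [−labial] while /o/ is [+labial]; /ə/ is [−round] while /o/ is [+round], so the distinguishing features are [labial], [round].

[labial], [round]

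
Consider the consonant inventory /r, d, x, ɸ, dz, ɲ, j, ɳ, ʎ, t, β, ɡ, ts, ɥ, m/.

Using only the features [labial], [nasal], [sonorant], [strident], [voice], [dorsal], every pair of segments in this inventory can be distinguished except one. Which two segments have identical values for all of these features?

j, ʎ

Both /j/ and /ʎ/ are [−labial], [−nasal], [+sonorant], [−strident], [+voice], [+dorsal]. Since the list omits [lateral] — which does distinguish the palatal glide from the palatal lateral approximant — this pair collapses; all other pairs remain distinct.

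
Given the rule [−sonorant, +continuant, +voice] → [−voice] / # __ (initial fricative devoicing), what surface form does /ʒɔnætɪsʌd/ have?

[ʃɔnætɪsʌd]

The only segment in the rule's environment that also matches [−sonorant, +continuant, +voice] is /ʒ/. Applying [−voice] turns the voiced postalveolar fricative into /ʃ/ (voiceless postalveolar fricative), giving [ʃɔnætɪsʌd].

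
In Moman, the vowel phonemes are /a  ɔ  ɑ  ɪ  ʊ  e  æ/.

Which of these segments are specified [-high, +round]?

Checking each segment against [-high], [+round]: /ɔ/ (mid back rounded lax vowel) satisfies every feature; every other segment in the inventory fails at least one.

ɔ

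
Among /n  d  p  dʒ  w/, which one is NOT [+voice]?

Every segment except /p/ is [+voice]. /p/ (voiceless bilabial stop) is [-voice], so it is the exception.

p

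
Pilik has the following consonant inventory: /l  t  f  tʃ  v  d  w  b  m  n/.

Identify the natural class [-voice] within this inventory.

The [-voice] segments here are /t, f, tʃ/; the remaining /l, v, d, w, b, m, n/ are [+voice].

t, f, tʃ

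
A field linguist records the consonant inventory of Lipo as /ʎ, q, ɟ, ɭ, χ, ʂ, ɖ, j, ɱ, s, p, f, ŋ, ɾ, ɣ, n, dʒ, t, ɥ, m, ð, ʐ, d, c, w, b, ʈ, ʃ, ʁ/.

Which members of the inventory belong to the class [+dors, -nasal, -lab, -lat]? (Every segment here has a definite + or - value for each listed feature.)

q, ɟ, χ, j, ɣ, c, ʁ

Eliminate segments failing any feature: /ʎ/ is [+lateral]; /ɭ, ʂ, ɖ, ɱ, s, p, f, ɾ, n, dʒ, t, m, ð, ʐ, d, b, ʈ, ʃ/ are [-dorsal]; /ŋ/ is [+nasal]; /ɥ, w/ are [+labial]. The remaining /q, ɟ, χ, j, ɣ, c, ʁ/ satisfy [+dorsal], [-nasal], [-labial], [-lateral].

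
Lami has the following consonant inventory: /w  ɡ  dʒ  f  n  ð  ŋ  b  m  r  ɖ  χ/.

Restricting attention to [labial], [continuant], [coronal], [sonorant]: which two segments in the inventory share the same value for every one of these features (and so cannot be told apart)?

On the given features, /dʒ/ and /ɖ/ have an identical profile: [−labial], [−continuant], [+coronal], [−sonorant]. No other two segments in the inventory coincide on all 4 features. (They do differ in [strident], [delayed release] and [distributed], which are not among the given features.)

dʒ, ɖ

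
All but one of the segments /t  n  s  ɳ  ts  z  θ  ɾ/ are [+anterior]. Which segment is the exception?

ɳ

Every segment except /ɳ/ is [+anterior]. /ɳ/ (retroflex nasal) is [−anterior], so it is the exception.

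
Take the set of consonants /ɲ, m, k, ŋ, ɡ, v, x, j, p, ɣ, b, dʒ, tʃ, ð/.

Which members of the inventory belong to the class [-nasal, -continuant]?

First, the [-nasal] segments are /k, ɡ, v, x, j, p, ɣ, b, dʒ, tʃ, ð/.
Then [-continuant] leaves /k, ɡ, p, b, dʒ, tʃ/.

k, ɡ, p, b, dʒ, tʃ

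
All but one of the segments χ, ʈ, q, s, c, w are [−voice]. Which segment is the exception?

w

/w/ is the labial-velar glide, which is [+voice]; the rest — /χ, q, s, c, ʈ/ — are [−voice].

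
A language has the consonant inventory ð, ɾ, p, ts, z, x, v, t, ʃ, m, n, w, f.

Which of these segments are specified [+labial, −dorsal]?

p, v, m, f

Checking each segment against [+labial], [−dorsal]: /p/ (voiceless bilabial stop), /v/ (voiced labiodental fricative), /m/ (bilabial nasal), /f/ (voiceless labiodental fricative) satisfy every feature; every other segment in the inventory fails at least one.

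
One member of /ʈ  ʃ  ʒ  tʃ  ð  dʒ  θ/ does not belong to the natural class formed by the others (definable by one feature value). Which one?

[distributed] groups all but one: /ʃ, ð, θ, ʒ, tʃ, dʒ/ share [+distributed] while /ʈ/ (voiceless retroflex stop) alone is [-distributed]. Removing any other segment would not leave a single-feature class that excludes it.

ʈ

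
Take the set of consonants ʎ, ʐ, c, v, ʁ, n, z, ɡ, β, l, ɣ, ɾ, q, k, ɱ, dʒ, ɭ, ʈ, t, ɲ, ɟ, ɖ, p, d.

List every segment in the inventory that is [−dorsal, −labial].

ʐ, n, z, l, ɾ, dʒ, ɭ, ʈ, t, ɖ, d

Checking each segment against [−dorsal], [−labial]: /ʐ/ (voiced retroflex fricative), /n/ (alveolar nasal), /z/ (voiced alveolar fricative), /l/ (alveolar lateral approximant), /ɾ/ (alveolar tap), /dʒ/ (voiced postalveolar affricate), among others, satisfy every feature; every other segment in the inventory fails at least one.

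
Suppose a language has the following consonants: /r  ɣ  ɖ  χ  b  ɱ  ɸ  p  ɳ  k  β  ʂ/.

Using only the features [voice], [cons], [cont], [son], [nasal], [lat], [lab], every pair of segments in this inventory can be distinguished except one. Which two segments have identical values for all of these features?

ʂ, χ

On the given features, /ʂ/ and /χ/ have an identical profile: [-voice], [+consonantal], [+continuant], [-sonorant], [-nasal], [-lateral], [-labial]. No other two segments in the inventory coincide on all 7 features. (They do differ in [coronal] and [dorsal], which are not among the given features.)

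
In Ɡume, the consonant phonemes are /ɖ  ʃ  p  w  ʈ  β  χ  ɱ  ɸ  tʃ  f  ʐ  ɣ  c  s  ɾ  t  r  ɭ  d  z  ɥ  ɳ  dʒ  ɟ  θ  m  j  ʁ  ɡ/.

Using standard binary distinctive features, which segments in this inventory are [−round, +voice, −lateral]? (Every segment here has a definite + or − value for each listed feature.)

ɖ, β, ɱ, ʐ, ɣ, ɾ, r, d, z, ɳ, dʒ, ɟ, m, j, ʁ, ɡ

Eliminate segments failing any feature: /ʃ, p, ʈ, χ, ɸ, tʃ, f, c, s, t, θ/ are [−voice]; /w, ɥ/ are [+round]; /ɭ/ is [+lateral]. The remaining /ɖ, β, ɱ, ʐ, ɣ, ɾ, r, d, z, ɳ, dʒ, ɟ, m, j, ʁ, ɡ/ satisfy [−round], [+voice], [−lateral].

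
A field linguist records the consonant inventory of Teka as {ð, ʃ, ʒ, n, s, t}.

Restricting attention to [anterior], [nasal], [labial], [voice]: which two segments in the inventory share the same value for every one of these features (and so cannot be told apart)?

Both /t/ and /s/ are [+anterior], [−nasal], [−labial], [−voice]. Since the list omits [continuant] and [strident] — which do distinguish the voiceless alveolar stop from the voiceless alveolar fricative — this pair collapses; all other pairs remain distinct.

t, s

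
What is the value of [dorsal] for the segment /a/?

/a/ is the low unrounded vowel, hence [+dorsal].

[+dorsal]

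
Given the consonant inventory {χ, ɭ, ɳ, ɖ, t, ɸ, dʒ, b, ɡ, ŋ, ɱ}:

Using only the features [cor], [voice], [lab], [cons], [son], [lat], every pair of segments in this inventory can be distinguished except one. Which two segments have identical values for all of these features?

dʒ, ɖ

Both /dʒ/ and /ɖ/ are [+coronal], [+voice], [−labial], [+consonantal], [−sonorant], [−lateral]. Since the list omits [strident], [delayed release] and [distributed] — which do distinguish the voiced postalveolar affricate from the voiced retroflex stop — this pair collapses; all other pairs remain distinct.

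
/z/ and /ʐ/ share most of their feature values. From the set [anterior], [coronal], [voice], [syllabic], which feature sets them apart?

/z/ is the voiced alveolar fricative and /ʐ/ is the voiced retroflex fricative. Both are [+coronal], [+voice], [-syllabic]. /z/ is [+anterior] while /ʐ/ is [-anterior], so the distinguishing feature is [anterior].

[anterior]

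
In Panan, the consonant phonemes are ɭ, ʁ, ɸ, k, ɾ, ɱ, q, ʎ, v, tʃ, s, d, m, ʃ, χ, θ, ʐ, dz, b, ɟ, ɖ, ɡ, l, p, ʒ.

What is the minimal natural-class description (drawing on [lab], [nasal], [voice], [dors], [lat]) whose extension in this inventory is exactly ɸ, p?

[-voice, +lab]

The class [-voice], [+labial] has exactly /ɸ, p/ as its extension in this inventory. No smaller conjunction from the listed features achieves this: [+labial] alone would also admit /ɱ, v, m, b/; [-voice] alone would also admit /k, q, tʃ, s, …/; and checking the remaining single features turns up none with this extension.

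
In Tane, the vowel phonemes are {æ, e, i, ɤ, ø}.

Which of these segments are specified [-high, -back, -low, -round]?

e

Eliminate segments failing any feature: /æ/ is [+low]; /i/ is [+high]; /ɤ/ is [+back]; /ø/ is [+round]. The remaining /e/ satisfy [-high], [-back], [-low], [-round].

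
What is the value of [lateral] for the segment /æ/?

[−lateral]

/æ/ is the low front unrounded vowel, hence [−lateral].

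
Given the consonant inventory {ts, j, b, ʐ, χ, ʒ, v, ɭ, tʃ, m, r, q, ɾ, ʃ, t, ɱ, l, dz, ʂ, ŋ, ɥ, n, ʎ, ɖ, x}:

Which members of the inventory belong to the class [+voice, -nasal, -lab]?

j, ʐ, ʒ, ɭ, r, ɾ, l, dz, ʎ, ɖ

The [+voice] segments are /j, b, ʐ, ʒ, v, ɭ, m, r, ɾ, ɱ, l, dz, ŋ, ɥ, n, ʎ, ɖ/.
Intersecting with [-nasal] gives /j, b, ʐ, ʒ, v, ɭ, r, ɾ, l, dz, ɥ, ʎ, ɖ/.
Within that set, [-labial] leaves /j, ʐ, ʒ, ɭ, r, ɾ, l, dz, ʎ, ɖ/.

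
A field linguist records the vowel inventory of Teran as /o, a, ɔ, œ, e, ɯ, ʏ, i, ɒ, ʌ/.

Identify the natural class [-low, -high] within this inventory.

o, ɔ, œ, e, ʌ

The [-low] segments are /o, ɔ, œ, e, ɯ, ʏ, i, ʌ/.
Intersecting with [-high] leaves /o, ɔ, œ, e, ʌ/.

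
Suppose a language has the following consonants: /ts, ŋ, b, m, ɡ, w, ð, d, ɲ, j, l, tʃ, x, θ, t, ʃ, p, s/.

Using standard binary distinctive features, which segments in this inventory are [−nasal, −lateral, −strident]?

b, ɡ, w, ð, d, j, x, θ, t, p

Eliminate segments failing any feature: /ts, tʃ, ʃ, s/ are [+strident]; /ŋ, m, ɲ/ are [+nasal]; /l/ is [+lateral]. The remaining /b, ɡ, w, ð, d, j, x, θ, t, p/ satisfy [−nasal], [−lateral], [−strident].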